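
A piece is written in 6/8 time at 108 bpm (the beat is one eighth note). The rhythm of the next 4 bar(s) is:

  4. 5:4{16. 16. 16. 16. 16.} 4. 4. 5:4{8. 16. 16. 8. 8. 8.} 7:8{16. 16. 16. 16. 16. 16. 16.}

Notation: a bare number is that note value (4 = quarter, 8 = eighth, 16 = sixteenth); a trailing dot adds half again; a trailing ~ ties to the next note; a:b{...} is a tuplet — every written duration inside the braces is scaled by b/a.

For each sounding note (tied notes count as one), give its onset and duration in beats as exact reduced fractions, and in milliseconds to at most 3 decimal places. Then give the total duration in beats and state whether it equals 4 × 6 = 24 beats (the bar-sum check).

1) 0.0ms=0b +1666.667ms=3b
2) 1666.667ms=3b +333.333ms=3/5b
3) 2000.0ms=18/5b +333.333ms=3/5b
4) 2333.333ms=21/5b +333.333ms=3/5b
5) 2666.667ms=24/5b +333.333ms=3/5b
6) 3000.0ms=27/5b +333.333ms=3/5b
7) 3333.333ms=6b +1666.667ms=3b
8) 5000.0ms=9b +1666.667ms=3b
9) 6666.667ms=12b +666.667ms=6/5b
10) 7333.333ms=66/5b +333.333ms=3/5b
11) 7666.667ms=69/5b +333.333ms=3/5b
12) 8000.0ms=72/5b +666.667ms=6/5b
13) 8666.667ms=78/5b +666.667ms=6/5b
14) 9333.333ms=84/5b +666.667ms=6/5b
15) 10000.0ms=18b +476.19ms=6/7b
16) 10476.19ms=132/7b +476.19ms=6/7b
17) 10952.381ms=138/7b +476.19ms=6/7b
18) 11428.571ms=144/7b +476.19ms=6/7b
19) 11904.762ms=150/7b +476.19ms=6/7b
20) 12380.952ms=156/7b +476.19ms=6/7b
21) 12857.143ms=162/7b +476.19ms=6/7b
Σ=24b of 24 (108bpm 6/8) — PASS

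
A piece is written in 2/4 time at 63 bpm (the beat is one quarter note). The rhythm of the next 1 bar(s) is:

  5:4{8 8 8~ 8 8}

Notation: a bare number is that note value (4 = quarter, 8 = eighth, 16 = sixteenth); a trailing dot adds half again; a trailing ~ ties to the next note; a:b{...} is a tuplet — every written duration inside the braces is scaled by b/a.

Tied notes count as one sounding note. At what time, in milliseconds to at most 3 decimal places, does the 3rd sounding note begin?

note 3 onset = 4/5b = 761.905ms

1. 0.0ms @ 0 + 380.952ms (2/5)
2. 380.952ms @ 2/5 + 380.952ms (2/5)
3. 761.905ms @ 4/5 + 761.905ms (4/5)
4. 1523.81ms @ 8/5 + 380.952ms (2/5)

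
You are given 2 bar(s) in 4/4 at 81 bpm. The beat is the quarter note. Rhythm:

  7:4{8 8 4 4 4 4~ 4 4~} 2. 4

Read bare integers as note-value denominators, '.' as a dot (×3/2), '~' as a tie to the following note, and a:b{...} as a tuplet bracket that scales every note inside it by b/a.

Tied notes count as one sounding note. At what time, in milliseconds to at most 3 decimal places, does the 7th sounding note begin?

1. 0.0ms @ 0 + 211.64ms (2/7)
2. 211.64ms @ 2/7 + 211.64ms (2/7)
3. 423.28ms @ 4/7 + 423.28ms (4/7)
4. 846.561ms @ 8/7 + 423.28ms (4/7)
5. 1269.841ms @ 12/7 + 423.28ms (4/7)
6. 1693.122ms @ 16/7 + 846.561ms (8/7)
7. 2539.683ms @ 24/7 + 2645.503ms (25/7)
8. 5185.185ms @ 7 + 740.741ms (1)

note 7 onset = 24/7b = 2539.683ms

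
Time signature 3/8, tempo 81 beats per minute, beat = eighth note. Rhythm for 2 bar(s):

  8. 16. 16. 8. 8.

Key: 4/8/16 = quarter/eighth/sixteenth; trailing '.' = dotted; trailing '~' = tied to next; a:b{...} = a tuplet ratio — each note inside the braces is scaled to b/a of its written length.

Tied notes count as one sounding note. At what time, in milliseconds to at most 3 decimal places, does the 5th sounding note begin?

note 5 onset = 9/2b = 3333.333ms

1. 0.0ms @ 0 + 1111.111ms (3/2)
2. 1111.111ms @ 3/2 + 555.556ms (3/4)
3. 1666.667ms @ 9/4 + 555.556ms (3/4)
4. 2222.222ms @ 3 + 1111.111ms (3/2)
5. 3333.333ms @ 9/2 + 1111.111ms (3/2)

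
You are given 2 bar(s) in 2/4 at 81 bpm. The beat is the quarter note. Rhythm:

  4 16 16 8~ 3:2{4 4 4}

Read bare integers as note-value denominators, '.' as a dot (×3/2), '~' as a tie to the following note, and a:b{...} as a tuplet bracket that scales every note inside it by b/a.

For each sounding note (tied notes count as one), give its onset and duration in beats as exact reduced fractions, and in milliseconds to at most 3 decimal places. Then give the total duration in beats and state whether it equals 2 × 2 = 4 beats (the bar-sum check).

1) 0.0ms=0b +740.741ms=1b
2) 740.741ms=1b +185.185ms=1/4b
3) 925.926ms=5/4b +185.185ms=1/4b
4) 1111.111ms=3/2b +864.198ms=7/6b
5) 1975.309ms=8/3b +493.827ms=2/3b
6) 2469.136ms=10/3b +493.827ms=2/3b
Σ=4b of 4 (81bpm 2/4) — PASS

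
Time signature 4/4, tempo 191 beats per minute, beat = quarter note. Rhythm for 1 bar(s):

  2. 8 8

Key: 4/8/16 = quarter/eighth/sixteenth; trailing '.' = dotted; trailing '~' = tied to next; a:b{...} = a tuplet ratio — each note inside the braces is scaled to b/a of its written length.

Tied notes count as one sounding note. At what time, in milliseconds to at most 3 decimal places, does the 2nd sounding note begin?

note 2 onset = 3b = 942.408ms

1. 0.0ms @ 0 + 942.408ms (3)
2. 942.408ms @ 3 + 157.068ms (1/2)
3. 1099.476ms @ 7/2 + 157.068ms (1/2)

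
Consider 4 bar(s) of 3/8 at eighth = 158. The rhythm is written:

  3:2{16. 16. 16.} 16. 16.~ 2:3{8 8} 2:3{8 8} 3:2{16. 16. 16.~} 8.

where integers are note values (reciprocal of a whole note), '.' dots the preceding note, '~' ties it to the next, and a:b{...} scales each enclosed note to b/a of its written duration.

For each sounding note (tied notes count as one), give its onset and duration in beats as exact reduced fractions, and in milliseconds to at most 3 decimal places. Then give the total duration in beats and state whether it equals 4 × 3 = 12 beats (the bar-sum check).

1) 0.0ms=0b +189.873ms=1/2b
2) 189.873ms=1/2b +189.873ms=1/2b
3) 379.747ms=1b +189.873ms=1/2b
4) 569.62ms=3/2b +284.81ms=3/4b
5) 854.43ms=9/4b +854.43ms=9/4b
6) 1708.861ms=9/2b +569.62ms=3/2b
7) 2278.481ms=6b +569.62ms=3/2b
8) 2848.101ms=15/2b +569.62ms=3/2b
9) 3417.722ms=9b +189.873ms=1/2b
10) 3607.595ms=19/2b +189.873ms=1/2b
11) 3797.468ms=10b +759.494ms=2b
Σ=12b of 12 (158bpm 3/8) — PASS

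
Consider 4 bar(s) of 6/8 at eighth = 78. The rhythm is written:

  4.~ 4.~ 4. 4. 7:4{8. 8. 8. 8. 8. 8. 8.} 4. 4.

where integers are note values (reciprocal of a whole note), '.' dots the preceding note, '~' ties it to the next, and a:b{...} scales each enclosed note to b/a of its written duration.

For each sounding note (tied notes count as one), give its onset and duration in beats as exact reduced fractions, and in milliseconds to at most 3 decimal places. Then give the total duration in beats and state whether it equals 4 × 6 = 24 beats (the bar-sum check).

1) 0.0ms=0b +6923.077ms=9b
2) 6923.077ms=9b +2307.692ms=3b
3) 9230.769ms=12b +659.341ms=6/7b
4) 9890.11ms=90/7b +659.341ms=6/7b
5) 10549.451ms=96/7b +659.341ms=6/7b
6) 11208.791ms=102/7b +659.341ms=6/7b
7) 11868.132ms=108/7b +659.341ms=6/7b
8) 12527.473ms=114/7b +659.341ms=6/7b
9) 13186.813ms=120/7b +659.341ms=6/7b
10) 13846.154ms=18b +2307.692ms=3b
11) 16153.846ms=21b +2307.692ms=3b
Σ=24b of 24 (78bpm 6/8) — PASS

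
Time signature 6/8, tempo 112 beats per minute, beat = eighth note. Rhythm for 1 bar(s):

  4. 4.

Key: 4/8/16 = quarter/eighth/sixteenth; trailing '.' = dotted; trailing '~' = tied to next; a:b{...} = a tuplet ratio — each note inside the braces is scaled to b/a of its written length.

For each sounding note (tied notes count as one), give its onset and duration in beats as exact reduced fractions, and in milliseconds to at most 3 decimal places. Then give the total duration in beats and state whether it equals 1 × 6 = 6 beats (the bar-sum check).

1) 0.0ms=0b +1607.143ms=3b
2) 1607.143ms=3b +1607.143ms=3b
Σ=6b of 6 (112bpm 6/8) — PASS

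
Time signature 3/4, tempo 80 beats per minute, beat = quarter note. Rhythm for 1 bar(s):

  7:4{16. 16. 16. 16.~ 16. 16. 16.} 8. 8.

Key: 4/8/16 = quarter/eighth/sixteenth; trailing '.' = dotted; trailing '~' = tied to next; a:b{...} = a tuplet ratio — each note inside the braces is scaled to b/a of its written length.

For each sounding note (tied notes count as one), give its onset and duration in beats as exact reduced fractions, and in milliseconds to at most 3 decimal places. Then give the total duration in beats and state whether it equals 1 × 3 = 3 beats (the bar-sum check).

1) 0.0ms=0b +160.714ms=3/14b
2) 160.714ms=3/14b +160.714ms=3/14b
3) 321.429ms=3/7b +160.714ms=3/14b
4) 482.143ms=9/14b +321.429ms=3/7b
5) 803.571ms=15/14b +160.714ms=3/14b
6) 964.286ms=9/7b +160.714ms=3/14b
7) 1125.0ms=3/2b +562.5ms=3/4b
8) 1687.5ms=9/4b +562.5ms=3/4b
Σ=3b of 3 (80bpm 3/4) — PASS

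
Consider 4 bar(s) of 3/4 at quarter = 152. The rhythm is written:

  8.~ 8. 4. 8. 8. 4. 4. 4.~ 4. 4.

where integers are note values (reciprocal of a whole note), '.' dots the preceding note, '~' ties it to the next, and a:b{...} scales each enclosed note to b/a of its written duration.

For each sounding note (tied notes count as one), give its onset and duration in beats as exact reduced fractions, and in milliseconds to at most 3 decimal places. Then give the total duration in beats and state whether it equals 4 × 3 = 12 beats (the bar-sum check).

1) 0.0ms=0b +592.105ms=3/2b
2) 592.105ms=3/2b +592.105ms=3/2b
3) 1184.211ms=3b +296.053ms=3/4b
4) 1480.263ms=15/4b +296.053ms=3/4b
5) 1776.316ms=9/2b +592.105ms=3/2b
6) 2368.421ms=6b +592.105ms=3/2b
7) 2960.526ms=15/2b +1184.211ms=3b
8) 4144.737ms=21/2b +592.105ms=3/2b
Σ=12b of 12 (152bpm 3/4) — PASS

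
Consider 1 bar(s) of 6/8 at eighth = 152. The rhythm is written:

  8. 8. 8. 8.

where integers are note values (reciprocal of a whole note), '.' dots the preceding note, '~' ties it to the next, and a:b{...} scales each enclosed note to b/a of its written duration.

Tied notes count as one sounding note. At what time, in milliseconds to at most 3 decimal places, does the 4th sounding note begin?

1. 0.0ms @ 0 + 592.105ms (3/2)
2. 592.105ms @ 3/2 + 592.105ms (3/2)
3. 1184.211ms @ 3 + 592.105ms (3/2)
4. 1776.316ms @ 9/2 + 592.105ms (3/2)

note 4 onset = 9/2b = 1776.316ms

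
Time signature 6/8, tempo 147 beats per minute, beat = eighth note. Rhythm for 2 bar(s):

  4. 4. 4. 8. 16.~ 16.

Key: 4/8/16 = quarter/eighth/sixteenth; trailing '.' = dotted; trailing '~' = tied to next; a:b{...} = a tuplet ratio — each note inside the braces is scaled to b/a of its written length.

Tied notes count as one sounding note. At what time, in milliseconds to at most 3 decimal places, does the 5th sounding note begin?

note 5 onset = 21/2b = 4285.714ms

1. 0.0ms @ 0 + 1224.49ms (3)
2. 1224.49ms @ 3 + 1224.49ms (3)
3. 2448.98ms @ 6 + 1224.49ms (3)
4. 3673.469ms @ 9 + 612.245ms (3/2)
5. 4285.714ms @ 21/2 + 612.245ms (3/2)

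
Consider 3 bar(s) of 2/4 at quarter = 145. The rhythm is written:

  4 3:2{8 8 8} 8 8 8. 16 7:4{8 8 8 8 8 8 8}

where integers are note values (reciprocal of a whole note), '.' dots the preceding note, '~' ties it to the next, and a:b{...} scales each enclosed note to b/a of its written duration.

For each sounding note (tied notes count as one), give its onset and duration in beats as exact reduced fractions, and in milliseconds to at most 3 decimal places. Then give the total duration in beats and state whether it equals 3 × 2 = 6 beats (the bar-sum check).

1) 0.0ms=0b +413.793ms=1b
2) 413.793ms=1b +137.931ms=1/3b
3) 551.724ms=4/3b +137.931ms=1/3b
4) 689.655ms=5/3b +137.931ms=1/3b
5) 827.586ms=2b +206.897ms=1/2b
6) 1034.483ms=5/2b +206.897ms=1/2b
7) 1241.379ms=3b +310.345ms=3/4b
8) 1551.724ms=15/4b +103.448ms=1/4b
9) 1655.172ms=4b +118.227ms=2/7b
10) 1773.399ms=30/7b +118.227ms=2/7b
11) 1891.626ms=32/7b +118.227ms=2/7b
12) 2009.852ms=34/7b +118.227ms=2/7b
13) 2128.079ms=36/7b +118.227ms=2/7b
14) 2246.305ms=38/7b +118.227ms=2/7b
15) 2364.532ms=40/7b +118.227ms=2/7b
Σ=6b of 6 (145bpm 2/4) — PASS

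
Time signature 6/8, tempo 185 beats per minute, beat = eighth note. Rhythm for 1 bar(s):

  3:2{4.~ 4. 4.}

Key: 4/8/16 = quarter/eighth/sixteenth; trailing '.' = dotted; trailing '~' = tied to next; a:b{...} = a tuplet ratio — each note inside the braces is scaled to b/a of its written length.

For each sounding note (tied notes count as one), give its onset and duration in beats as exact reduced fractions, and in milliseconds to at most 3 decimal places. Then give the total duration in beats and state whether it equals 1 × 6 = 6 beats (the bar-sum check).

1) 0.0ms=0b +1297.297ms=4b
2) 1297.297ms=4b +648.649ms=2b
Σ=6b of 6 (185bpm 6/8) — PASS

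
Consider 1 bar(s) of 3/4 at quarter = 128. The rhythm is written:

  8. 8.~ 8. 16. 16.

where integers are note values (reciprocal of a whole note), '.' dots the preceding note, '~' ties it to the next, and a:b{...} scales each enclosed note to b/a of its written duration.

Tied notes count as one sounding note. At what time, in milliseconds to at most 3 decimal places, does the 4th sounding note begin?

note 4 onset = 21/8b = 1230.469ms

1. 0.0ms @ 0 + 351.562ms (3/4)
2. 351.562ms @ 3/4 + 703.125ms (3/2)
3. 1054.688ms @ 9/4 + 175.781ms (3/8)
4. 1230.469ms @ 21/8 + 175.781ms (3/8)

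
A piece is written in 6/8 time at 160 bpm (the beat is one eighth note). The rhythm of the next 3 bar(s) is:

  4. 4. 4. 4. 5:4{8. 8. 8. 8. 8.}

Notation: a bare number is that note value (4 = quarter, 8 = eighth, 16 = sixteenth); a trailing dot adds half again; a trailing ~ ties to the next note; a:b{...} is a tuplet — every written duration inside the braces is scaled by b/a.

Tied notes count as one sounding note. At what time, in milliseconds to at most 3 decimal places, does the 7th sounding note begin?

1. 0.0ms @ 0 + 1125.0ms (3)
2. 1125.0ms @ 3 + 1125.0ms (3)
3. 2250.0ms @ 6 + 1125.0ms (3)
4. 3375.0ms @ 9 + 1125.0ms (3)
5. 4500.0ms @ 12 + 450.0ms (6/5)
6. 4950.0ms @ 66/5 + 450.0ms (6/5)
7. 5400.0ms @ 72/5 + 450.0ms (6/5)
8. 5850.0ms @ 78/5 + 450.0ms (6/5)
9. 6300.0ms @ 84/5 + 450.0ms (6/5)

note 7 onset = 72/5b = 5400.0ms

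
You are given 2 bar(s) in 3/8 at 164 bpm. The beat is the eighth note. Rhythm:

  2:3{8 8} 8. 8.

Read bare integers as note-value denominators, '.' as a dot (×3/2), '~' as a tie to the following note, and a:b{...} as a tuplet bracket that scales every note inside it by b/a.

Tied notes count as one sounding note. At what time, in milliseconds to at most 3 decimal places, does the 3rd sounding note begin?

1. 0.0ms @ 0 + 548.78ms (3/2)
2. 548.78ms @ 3/2 + 548.78ms (3/2)
3. 1097.561ms @ 3 + 548.78ms (3/2)
4. 1646.341ms @ 9/2 + 548.78ms (3/2)

note 3 onset = 3b = 1097.561ms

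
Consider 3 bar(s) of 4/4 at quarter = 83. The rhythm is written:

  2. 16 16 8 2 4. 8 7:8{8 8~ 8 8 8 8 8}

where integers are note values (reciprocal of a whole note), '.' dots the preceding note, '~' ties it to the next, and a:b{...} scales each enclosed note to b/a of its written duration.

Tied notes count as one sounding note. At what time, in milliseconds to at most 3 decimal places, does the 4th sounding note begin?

note 4 onset = 7/2b = 2530.12ms

1. 0.0ms @ 0 + 2168.675ms (3)
2. 2168.675ms @ 3 + 180.723ms (1/4)
3. 2349.398ms @ 13/4 + 180.723ms (1/4)
4. 2530.12ms @ 7/2 + 361.446ms (1/2)
5. 2891.566ms @ 4 + 1445.783ms (2)
6. 4337.349ms @ 6 + 1084.337ms (3/2)
7. 5421.687ms @ 15/2 + 361.446ms (1/2)
8. 5783.133ms @ 8 + 413.081ms (4/7)
9. 6196.213ms @ 60/7 + 826.162ms (8/7)
10. 7022.375ms @ 68/7 + 413.081ms (4/7)
11. 7435.456ms @ 72/7 + 413.081ms (4/7)
12. 7848.537ms @ 76/7 + 413.081ms (4/7)
13. 8261.618ms @ 80/7 + 413.081ms (4/7)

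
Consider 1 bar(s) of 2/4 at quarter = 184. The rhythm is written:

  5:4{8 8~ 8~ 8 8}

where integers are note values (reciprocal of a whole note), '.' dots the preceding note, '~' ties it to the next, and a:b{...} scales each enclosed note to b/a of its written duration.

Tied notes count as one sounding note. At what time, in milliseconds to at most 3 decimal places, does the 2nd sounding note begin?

note 2 onset = 2/5b = 130.435ms

1. 0.0ms @ 0 + 130.435ms (2/5)
2. 130.435ms @ 2/5 + 391.304ms (6/5)
3. 521.739ms @ 8/5 + 130.435ms (2/5)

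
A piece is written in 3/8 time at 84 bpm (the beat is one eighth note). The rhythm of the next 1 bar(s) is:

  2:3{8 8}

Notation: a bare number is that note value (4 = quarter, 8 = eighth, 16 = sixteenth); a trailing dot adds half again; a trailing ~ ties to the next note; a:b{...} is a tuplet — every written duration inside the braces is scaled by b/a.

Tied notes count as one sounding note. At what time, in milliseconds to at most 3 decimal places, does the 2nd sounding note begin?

1. 0.0ms @ 0 + 1071.429ms (3/2)
2. 1071.429ms @ 3/2 + 1071.429ms (3/2)

note 2 onset = 3/2b = 1071.429ms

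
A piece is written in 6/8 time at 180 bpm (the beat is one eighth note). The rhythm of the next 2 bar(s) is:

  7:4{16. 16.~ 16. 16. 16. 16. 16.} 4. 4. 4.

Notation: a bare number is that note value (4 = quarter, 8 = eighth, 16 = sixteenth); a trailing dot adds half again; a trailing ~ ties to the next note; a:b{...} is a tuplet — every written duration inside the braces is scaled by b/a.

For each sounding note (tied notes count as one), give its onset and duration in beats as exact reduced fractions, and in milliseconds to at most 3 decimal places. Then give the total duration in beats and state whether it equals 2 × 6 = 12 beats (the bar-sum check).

1) 0.0ms=0b +142.857ms=3/7b
2) 142.857ms=3/7b +285.714ms=6/7b
3) 428.571ms=9/7b +142.857ms=3/7b
4) 571.429ms=12/7b +142.857ms=3/7b
5) 714.286ms=15/7b +142.857ms=3/7b
6) 857.143ms=18/7b +142.857ms=3/7b
7) 1000.0ms=3b +1000.0ms=3b
8) 2000.0ms=6b +1000.0ms=3b
9) 3000.0ms=9b +1000.0ms=3b
Σ=12b of 12 (180bpm 6/8) — PASS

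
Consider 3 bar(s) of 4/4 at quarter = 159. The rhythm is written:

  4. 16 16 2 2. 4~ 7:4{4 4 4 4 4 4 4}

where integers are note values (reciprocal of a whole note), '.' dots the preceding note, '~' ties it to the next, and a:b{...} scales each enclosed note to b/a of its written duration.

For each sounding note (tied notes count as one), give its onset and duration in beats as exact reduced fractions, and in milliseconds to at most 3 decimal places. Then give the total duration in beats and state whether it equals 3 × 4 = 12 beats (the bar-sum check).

1) 0.0ms=0b +566.038ms=3/2b
2) 566.038ms=3/2b +94.34ms=1/4b
3) 660.377ms=7/4b +94.34ms=1/4b
4) 754.717ms=2b +754.717ms=2b
5) 1509.434ms=4b +1132.075ms=3b
6) 2641.509ms=7b +592.992ms=11/7b
7) 3234.501ms=60/7b +215.633ms=4/7b
8) 3450.135ms=64/7b +215.633ms=4/7b
9) 3665.768ms=68/7b +215.633ms=4/7b
10) 3881.402ms=72/7b +215.633ms=4/7b
11) 4097.035ms=76/7b +215.633ms=4/7b
12) 4312.668ms=80/7b +215.633ms=4/7b
Σ=12b of 12 (159bpm 4/4) — PASS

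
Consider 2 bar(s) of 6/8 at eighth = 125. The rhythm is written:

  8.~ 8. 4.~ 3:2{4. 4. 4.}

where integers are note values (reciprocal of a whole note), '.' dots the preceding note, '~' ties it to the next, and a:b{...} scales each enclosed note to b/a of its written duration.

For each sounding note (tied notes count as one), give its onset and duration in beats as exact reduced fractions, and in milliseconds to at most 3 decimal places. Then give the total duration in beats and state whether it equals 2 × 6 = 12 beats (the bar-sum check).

1) 0.0ms=0b +1440.0ms=3b
2) 1440.0ms=3b +2400.0ms=5b
3) 3840.0ms=8b +960.0ms=2b
4) 4800.0ms=10b +960.0ms=2b
Σ=12b of 12 (125bpm 6/8) — PASS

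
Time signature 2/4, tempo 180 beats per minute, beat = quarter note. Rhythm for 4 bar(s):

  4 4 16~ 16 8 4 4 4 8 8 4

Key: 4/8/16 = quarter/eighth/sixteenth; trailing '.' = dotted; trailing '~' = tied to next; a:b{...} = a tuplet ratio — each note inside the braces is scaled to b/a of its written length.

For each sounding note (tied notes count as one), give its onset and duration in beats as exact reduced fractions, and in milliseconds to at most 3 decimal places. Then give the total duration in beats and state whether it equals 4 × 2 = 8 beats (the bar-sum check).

1) 0.0ms=0b +333.333ms=1b
2) 333.333ms=1b +333.333ms=1b
3) 666.667ms=2b +166.667ms=1/2b
4) 833.333ms=5/2b +166.667ms=1/2b
5) 1000.0ms=3b +333.333ms=1b
6) 1333.333ms=4b +333.333ms=1b
7) 1666.667ms=5b +333.333ms=1b
8) 2000.0ms=6b +166.667ms=1/2b
9) 2166.667ms=13/2b +166.667ms=1/2b
10) 2333.333ms=7b +333.333ms=1b
Σ=8b of 8 (180bpm 2/4) — PASS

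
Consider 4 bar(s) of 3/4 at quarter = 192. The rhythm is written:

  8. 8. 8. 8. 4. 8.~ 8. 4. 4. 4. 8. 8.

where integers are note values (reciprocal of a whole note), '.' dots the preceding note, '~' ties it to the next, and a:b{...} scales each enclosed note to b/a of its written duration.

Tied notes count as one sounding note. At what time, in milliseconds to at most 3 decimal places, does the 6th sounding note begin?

note 6 onset = 9/2b = 1406.25ms

1. 0.0ms @ 0 + 234.375ms (3/4)
2. 234.375ms @ 3/4 + 234.375ms (3/4)
3. 468.75ms @ 3/2 + 234.375ms (3/4)
4. 703.125ms @ 9/4 + 234.375ms (3/4)
5. 937.5ms @ 3 + 468.75ms (3/2)
6. 1406.25ms @ 9/2 + 468.75ms (3/2)
7. 1875.0ms @ 6 + 468.75ms (3/2)
8. 2343.75ms @ 15/2 + 468.75ms (3/2)
9. 2812.5ms @ 9 + 468.75ms (3/2)
10. 3281.25ms @ 21/2 + 234.375ms (3/4)
11. 3515.625ms @ 45/4 + 234.375ms (3/4)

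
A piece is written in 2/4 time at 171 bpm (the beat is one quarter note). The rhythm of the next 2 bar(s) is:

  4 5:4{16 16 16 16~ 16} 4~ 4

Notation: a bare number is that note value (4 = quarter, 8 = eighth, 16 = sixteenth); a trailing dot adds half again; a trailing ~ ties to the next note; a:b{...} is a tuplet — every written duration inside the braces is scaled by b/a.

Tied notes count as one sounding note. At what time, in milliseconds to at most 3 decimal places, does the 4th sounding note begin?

1. 0.0ms @ 0 + 350.877ms (1)
2. 350.877ms @ 1 + 70.175ms (1/5)
3. 421.053ms @ 6/5 + 70.175ms (1/5)
4. 491.228ms @ 7/5 + 70.175ms (1/5)
5. 561.404ms @ 8/5 + 140.351ms (2/5)
6. 701.754ms @ 2 + 701.754ms (2)

note 4 onset = 7/5b = 491.228ms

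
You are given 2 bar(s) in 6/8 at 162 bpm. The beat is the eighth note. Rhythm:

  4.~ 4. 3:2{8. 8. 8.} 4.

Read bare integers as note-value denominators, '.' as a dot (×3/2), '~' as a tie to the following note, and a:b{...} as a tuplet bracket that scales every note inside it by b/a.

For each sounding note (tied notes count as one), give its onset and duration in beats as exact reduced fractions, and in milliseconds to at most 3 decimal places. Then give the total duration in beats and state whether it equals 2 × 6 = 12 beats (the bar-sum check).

1) 0.0ms=0b +2222.222ms=6b
2) 2222.222ms=6b +370.37ms=1b
3) 2592.593ms=7b +370.37ms=1b
4) 2962.963ms=8b +370.37ms=1b
5) 3333.333ms=9b +1111.111ms=3b
Σ=12b of 12 (162bpm 6/8) — PASS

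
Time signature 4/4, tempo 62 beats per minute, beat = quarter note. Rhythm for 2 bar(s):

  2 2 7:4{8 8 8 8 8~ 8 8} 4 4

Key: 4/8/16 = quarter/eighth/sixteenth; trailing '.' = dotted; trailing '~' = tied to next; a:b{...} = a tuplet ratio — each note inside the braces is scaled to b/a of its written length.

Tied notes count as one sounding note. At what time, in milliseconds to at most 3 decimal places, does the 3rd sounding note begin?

note 3 onset = 4b = 3870.968ms

1. 0.0ms @ 0 + 1935.484ms (2)
2. 1935.484ms @ 2 + 1935.484ms (2)
3. 3870.968ms @ 4 + 276.498ms (2/7)
4. 4147.465ms @ 30/7 + 276.498ms (2/7)
5. 4423.963ms @ 32/7 + 276.498ms (2/7)
6. 4700.461ms @ 34/7 + 276.498ms (2/7)
7. 4976.959ms @ 36/7 + 552.995ms (4/7)
8. 5529.954ms @ 40/7 + 276.498ms (2/7)
9. 5806.452ms @ 6 + 967.742ms (1)
10. 6774.194ms @ 7 + 967.742ms (1)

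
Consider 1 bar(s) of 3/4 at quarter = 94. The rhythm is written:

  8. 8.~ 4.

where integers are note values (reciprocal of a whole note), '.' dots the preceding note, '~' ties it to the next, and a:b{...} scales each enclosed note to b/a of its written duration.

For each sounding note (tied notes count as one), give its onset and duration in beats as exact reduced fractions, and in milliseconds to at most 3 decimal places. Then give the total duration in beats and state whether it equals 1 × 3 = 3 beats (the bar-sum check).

1) 0.0ms=0b +478.723ms=3/4b
2) 478.723ms=3/4b +1436.17ms=9/4b
Σ=3b of 3 (94bpm 3/4) — PASS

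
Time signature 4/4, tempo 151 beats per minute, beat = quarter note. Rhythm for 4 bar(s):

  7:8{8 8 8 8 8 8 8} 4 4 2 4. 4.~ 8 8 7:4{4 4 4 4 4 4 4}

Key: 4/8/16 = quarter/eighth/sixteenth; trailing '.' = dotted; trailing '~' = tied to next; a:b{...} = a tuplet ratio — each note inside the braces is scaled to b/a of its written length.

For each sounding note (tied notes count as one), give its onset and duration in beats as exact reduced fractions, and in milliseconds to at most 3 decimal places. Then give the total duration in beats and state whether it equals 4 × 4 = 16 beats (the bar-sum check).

1) 0.0ms=0b +227.058ms=4/7b
2) 227.058ms=4/7b +227.058ms=4/7b
3) 454.115ms=8/7b +227.058ms=4/7b
4) 681.173ms=12/7b +227.058ms=4/7b
5) 908.231ms=16/7b +227.058ms=4/7b
6) 1135.289ms=20/7b +227.058ms=4/7b
7) 1362.346ms=24/7b +227.058ms=4/7b
8) 1589.404ms=4b +397.351ms=1b
9) 1986.755ms=5b +397.351ms=1b
10) 2384.106ms=6b +794.702ms=2b
11) 3178.808ms=8b +596.026ms=3/2b
12) 3774.834ms=19/2b +794.702ms=2b
13) 4569.536ms=23/2b +198.675ms=1/2b
14) 4768.212ms=12b +227.058ms=4/7b
15) 4995.27ms=88/7b +227.058ms=4/7b
16) 5222.327ms=92/7b +227.058ms=4/7b
17) 5449.385ms=96/7b +227.058ms=4/7b
18) 5676.443ms=100/7b +227.058ms=4/7b
19) 5903.5ms=104/7b +227.058ms=4/7b
20) 6130.558ms=108/7b +227.058ms=4/7b
Σ=16b of 16 (151bpm 4/4) — PASS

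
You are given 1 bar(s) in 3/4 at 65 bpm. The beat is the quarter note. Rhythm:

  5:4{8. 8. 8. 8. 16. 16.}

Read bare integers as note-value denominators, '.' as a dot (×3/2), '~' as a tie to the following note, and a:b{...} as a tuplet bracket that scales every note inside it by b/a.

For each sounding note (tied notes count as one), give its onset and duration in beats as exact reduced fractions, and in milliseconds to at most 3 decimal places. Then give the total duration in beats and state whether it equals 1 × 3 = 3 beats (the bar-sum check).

1) 0.0ms=0b +553.846ms=3/5b
2) 553.846ms=3/5b +553.846ms=3/5b
3) 1107.692ms=6/5b +553.846ms=3/5b
4) 1661.538ms=9/5b +553.846ms=3/5b
5) 2215.385ms=12/5b +276.923ms=3/10b
6) 2492.308ms=27/10b +276.923ms=3/10b
Σ=3b of 3 (65bpm 3/4) — PASS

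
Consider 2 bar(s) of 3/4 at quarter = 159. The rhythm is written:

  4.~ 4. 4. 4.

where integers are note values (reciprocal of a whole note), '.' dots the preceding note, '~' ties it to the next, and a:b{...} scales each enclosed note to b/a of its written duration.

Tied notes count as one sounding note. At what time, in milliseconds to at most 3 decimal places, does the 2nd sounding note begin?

1. 0.0ms @ 0 + 1132.075ms (3)
2. 1132.075ms @ 3 + 566.038ms (3/2)
3. 1698.113ms @ 9/2 + 566.038ms (3/2)

note 2 onset = 3b = 1132.075ms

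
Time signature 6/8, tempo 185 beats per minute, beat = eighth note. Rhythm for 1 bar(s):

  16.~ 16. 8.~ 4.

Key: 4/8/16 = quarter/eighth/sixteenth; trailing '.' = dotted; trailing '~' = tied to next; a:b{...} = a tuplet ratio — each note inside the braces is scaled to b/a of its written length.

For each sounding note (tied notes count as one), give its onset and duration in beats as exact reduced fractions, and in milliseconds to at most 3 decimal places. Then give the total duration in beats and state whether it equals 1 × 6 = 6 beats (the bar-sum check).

1) 0.0ms=0b +486.486ms=3/2b
2) 486.486ms=3/2b +1459.459ms=9/2b
Σ=6b of 6 (185bpm 6/8) — PASS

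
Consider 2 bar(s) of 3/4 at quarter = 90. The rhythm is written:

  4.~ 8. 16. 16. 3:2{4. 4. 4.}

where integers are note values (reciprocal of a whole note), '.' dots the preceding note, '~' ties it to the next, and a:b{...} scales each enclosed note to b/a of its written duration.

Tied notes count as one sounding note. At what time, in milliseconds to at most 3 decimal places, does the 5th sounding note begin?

note 5 onset = 4b = 2666.667ms

1. 0.0ms @ 0 + 1500.0ms (9/4)
2. 1500.0ms @ 9/4 + 250.0ms (3/8)
3. 1750.0ms @ 21/8 + 250.0ms (3/8)
4. 2000.0ms @ 3 + 666.667ms (1)
5. 2666.667ms @ 4 + 666.667ms (1)
6. 3333.333ms @ 5 + 666.667ms (1)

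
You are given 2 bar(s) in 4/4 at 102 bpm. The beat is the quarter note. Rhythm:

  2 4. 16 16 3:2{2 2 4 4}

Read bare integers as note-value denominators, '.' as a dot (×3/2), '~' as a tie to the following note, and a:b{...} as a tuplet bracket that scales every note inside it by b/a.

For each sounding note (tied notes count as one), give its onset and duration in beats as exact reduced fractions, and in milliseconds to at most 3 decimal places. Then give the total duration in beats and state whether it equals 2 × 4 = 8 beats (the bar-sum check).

1) 0.0ms=0b +1176.471ms=2b
2) 1176.471ms=2b +882.353ms=3/2b
3) 2058.824ms=7/2b +147.059ms=1/4b
4) 2205.882ms=15/4b +147.059ms=1/4b
5) 2352.941ms=4b +784.314ms=4/3b
6) 3137.255ms=16/3b +784.314ms=4/3b
7) 3921.569ms=20/3b +392.157ms=2/3b
8) 4313.725ms=22/3b +392.157ms=2/3b
Σ=8b of 8 (102bpm 4/4) — PASS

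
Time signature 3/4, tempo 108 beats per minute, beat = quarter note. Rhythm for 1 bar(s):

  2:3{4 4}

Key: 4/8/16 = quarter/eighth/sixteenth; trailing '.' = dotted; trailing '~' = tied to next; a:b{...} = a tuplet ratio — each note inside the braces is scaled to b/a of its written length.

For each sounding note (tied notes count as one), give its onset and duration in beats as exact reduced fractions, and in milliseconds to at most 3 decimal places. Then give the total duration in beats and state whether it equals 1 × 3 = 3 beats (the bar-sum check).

1) 0.0ms=0b +833.333ms=3/2b
2) 833.333ms=3/2b +833.333ms=3/2b
Σ=3b of 3 (108bpm 3/4) — PASS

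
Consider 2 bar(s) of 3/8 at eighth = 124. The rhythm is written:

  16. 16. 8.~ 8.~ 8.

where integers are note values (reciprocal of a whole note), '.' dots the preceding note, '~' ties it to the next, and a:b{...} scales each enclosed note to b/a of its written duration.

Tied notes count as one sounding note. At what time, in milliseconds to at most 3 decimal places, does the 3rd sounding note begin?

note 3 onset = 3/2b = 725.806ms

1. 0.0ms @ 0 + 362.903ms (3/4)
2. 362.903ms @ 3/4 + 362.903ms (3/4)
3. 725.806ms @ 3/2 + 2177.419ms (9/2)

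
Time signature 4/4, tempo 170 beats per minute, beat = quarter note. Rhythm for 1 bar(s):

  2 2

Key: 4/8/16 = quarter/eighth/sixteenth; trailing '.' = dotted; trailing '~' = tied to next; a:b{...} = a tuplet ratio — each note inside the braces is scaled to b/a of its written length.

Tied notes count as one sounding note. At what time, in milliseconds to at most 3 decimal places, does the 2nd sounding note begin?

note 2 onset = 2b = 705.882ms

1. 0.0ms @ 0 + 705.882ms (2)
2. 705.882ms @ 2 + 705.882ms (2)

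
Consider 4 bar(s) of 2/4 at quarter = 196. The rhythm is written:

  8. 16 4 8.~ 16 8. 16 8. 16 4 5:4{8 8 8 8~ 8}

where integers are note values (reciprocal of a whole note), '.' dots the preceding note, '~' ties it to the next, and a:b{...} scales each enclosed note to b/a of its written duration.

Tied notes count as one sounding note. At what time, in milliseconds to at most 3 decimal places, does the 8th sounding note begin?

1. 0.0ms @ 0 + 229.592ms (3/4)
2. 229.592ms @ 3/4 + 76.531ms (1/4)
3. 306.122ms @ 1 + 306.122ms (1)
4. 612.245ms @ 2 + 306.122ms (1)
5. 918.367ms @ 3 + 229.592ms (3/4)
6. 1147.959ms @ 15/4 + 76.531ms (1/4)
7. 1224.49ms @ 4 + 229.592ms (3/4)
8. 1454.082ms @ 19/4 + 76.531ms (1/4)
9. 1530.612ms @ 5 + 306.122ms (1)
10. 1836.735ms @ 6 + 122.449ms (2/5)
11. 1959.184ms @ 32/5 + 122.449ms (2/5)
12. 2081.633ms @ 34/5 + 122.449ms (2/5)
13. 2204.082ms @ 36/5 + 244.898ms (4/5)

note 8 onset = 19/4b = 1454.082ms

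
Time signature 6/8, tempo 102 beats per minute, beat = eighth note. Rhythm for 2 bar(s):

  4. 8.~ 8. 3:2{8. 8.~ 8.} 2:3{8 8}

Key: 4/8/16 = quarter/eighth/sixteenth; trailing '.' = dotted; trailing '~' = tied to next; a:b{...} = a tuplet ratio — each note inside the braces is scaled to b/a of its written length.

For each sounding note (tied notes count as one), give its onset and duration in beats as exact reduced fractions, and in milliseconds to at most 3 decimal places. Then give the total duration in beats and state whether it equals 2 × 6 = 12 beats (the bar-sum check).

1) 0.0ms=0b +1764.706ms=3b
2) 1764.706ms=3b +1764.706ms=3b
3) 3529.412ms=6b +588.235ms=1b
4) 4117.647ms=7b +1176.471ms=2b
5) 5294.118ms=9b +882.353ms=3/2b
6) 6176.471ms=21/2b +882.353ms=3/2b
Σ=12b of 12 (102bpm 6/8) — PASS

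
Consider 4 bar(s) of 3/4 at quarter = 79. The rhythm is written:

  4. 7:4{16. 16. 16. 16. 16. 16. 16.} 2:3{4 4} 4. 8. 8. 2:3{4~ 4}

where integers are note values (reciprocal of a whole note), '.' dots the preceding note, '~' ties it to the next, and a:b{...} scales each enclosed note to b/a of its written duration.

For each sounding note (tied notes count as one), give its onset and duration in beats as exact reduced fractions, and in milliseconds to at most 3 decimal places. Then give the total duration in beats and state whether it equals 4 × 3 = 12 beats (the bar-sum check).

1) 0.0ms=0b +1139.241ms=3/2b
2) 1139.241ms=3/2b +162.749ms=3/14b
3) 1301.989ms=12/7b +162.749ms=3/14b
4) 1464.738ms=27/14b +162.749ms=3/14b
5) 1627.486ms=15/7b +162.749ms=3/14b
6) 1790.235ms=33/14b +162.749ms=3/14b
7) 1952.984ms=18/7b +162.749ms=3/14b
8) 2115.732ms=39/14b +162.749ms=3/14b
9) 2278.481ms=3b +1139.241ms=3/2b
10) 3417.722ms=9/2b +1139.241ms=3/2b
11) 4556.962ms=6b +1139.241ms=3/2b
12) 5696.203ms=15/2b +569.62ms=3/4b
13) 6265.823ms=33/4b +569.62ms=3/4b
14) 6835.443ms=9b +2278.481ms=3b
Σ=12b of 12 (79bpm 3/4) — PASS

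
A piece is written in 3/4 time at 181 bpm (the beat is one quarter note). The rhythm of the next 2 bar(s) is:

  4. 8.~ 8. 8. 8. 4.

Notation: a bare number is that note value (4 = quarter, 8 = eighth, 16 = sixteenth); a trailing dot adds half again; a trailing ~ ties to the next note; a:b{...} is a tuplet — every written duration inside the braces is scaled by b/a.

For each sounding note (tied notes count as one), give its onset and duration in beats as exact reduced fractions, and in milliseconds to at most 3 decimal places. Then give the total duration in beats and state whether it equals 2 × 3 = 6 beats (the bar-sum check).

1) 0.0ms=0b +497.238ms=3/2b
2) 497.238ms=3/2b +497.238ms=3/2b
3) 994.475ms=3b +248.619ms=3/4b
4) 1243.094ms=15/4b +248.619ms=3/4b
5) 1491.713ms=9/2b +497.238ms=3/2b
Σ=6b of 6 (181bpm 3/4) — PASS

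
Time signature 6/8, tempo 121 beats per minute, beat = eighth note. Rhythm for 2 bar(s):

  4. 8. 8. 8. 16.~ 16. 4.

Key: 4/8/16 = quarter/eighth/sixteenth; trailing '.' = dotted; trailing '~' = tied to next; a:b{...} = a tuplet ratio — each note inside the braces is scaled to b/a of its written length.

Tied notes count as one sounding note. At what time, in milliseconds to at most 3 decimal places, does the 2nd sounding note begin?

note 2 onset = 3b = 1487.603ms

1. 0.0ms @ 0 + 1487.603ms (3)
2. 1487.603ms @ 3 + 743.802ms (3/2)
3. 2231.405ms @ 9/2 + 743.802ms (3/2)
4. 2975.207ms @ 6 + 743.802ms (3/2)
5. 3719.008ms @ 15/2 + 743.802ms (3/2)
6. 4462.81ms @ 9 + 1487.603ms (3)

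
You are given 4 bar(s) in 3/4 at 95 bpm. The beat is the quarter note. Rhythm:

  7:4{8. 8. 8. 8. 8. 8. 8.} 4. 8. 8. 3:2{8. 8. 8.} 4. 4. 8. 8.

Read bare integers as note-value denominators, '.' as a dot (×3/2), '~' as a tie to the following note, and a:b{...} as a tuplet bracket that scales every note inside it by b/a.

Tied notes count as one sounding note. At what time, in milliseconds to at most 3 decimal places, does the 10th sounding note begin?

1. 0.0ms @ 0 + 270.677ms (3/7)
2. 270.677ms @ 3/7 + 270.677ms (3/7)
3. 541.353ms @ 6/7 + 270.677ms (3/7)
4. 812.03ms @ 9/7 + 270.677ms (3/7)
5. 1082.707ms @ 12/7 + 270.677ms (3/7)
6. 1353.383ms @ 15/7 + 270.677ms (3/7)
7. 1624.06ms @ 18/7 + 270.677ms (3/7)
8. 1894.737ms @ 3 + 947.368ms (3/2)
9. 2842.105ms @ 9/2 + 473.684ms (3/4)
10. 3315.789ms @ 21/4 + 473.684ms (3/4)
11. 3789.474ms @ 6 + 315.789ms (1/2)
12. 4105.263ms @ 13/2 + 315.789ms (1/2)
13. 4421.053ms @ 7 + 315.789ms (1/2)
14. 4736.842ms @ 15/2 + 947.368ms (3/2)
15. 5684.211ms @ 9 + 947.368ms (3/2)
16. 6631.579ms @ 21/2 + 473.684ms (3/4)
17. 7105.263ms @ 45/4 + 473.684ms (3/4)

note 10 onset = 21/4b = 3315.789ms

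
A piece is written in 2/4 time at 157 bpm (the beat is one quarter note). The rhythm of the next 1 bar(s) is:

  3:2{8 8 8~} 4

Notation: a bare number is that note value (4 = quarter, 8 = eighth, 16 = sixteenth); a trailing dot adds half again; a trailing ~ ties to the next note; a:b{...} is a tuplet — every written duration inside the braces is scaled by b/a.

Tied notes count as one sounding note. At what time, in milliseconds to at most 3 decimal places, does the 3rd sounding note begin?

note 3 onset = 2/3b = 254.777ms

1. 0.0ms @ 0 + 127.389ms (1/3)
2. 127.389ms @ 1/3 + 127.389ms (1/3)
3. 254.777ms @ 2/3 + 509.554ms (4/3)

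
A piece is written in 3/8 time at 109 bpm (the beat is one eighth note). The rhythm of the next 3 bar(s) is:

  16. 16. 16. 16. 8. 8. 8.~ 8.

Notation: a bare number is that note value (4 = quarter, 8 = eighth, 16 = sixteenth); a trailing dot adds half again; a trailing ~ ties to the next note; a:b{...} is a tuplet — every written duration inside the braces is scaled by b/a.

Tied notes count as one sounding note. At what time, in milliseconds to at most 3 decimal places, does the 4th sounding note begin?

note 4 onset = 9/4b = 1238.532ms

1. 0.0ms @ 0 + 412.844ms (3/4)
2. 412.844ms @ 3/4 + 412.844ms (3/4)
3. 825.688ms @ 3/2 + 412.844ms (3/4)
4. 1238.532ms @ 9/4 + 412.844ms (3/4)
5. 1651.376ms @ 3 + 825.688ms (3/2)
6. 2477.064ms @ 9/2 + 825.688ms (3/2)
7. 3302.752ms @ 6 + 1651.376ms (3)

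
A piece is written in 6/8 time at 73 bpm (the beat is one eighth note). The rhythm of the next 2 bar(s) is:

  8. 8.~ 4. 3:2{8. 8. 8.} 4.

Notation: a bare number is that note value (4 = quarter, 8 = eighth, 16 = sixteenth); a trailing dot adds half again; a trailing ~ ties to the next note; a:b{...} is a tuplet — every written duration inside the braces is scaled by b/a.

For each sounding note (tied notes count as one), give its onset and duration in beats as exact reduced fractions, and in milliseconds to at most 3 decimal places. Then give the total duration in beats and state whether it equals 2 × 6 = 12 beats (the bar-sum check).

1) 0.0ms=0b +1232.877ms=3/2b
2) 1232.877ms=3/2b +3698.63ms=9/2b
3) 4931.507ms=6b +821.918ms=1b
4) 5753.425ms=7b +821.918ms=1b
5) 6575.342ms=8b +821.918ms=1b
6) 7397.26ms=9b +2465.753ms=3b
Σ=12b of 12 (73bpm 6/8) — PASS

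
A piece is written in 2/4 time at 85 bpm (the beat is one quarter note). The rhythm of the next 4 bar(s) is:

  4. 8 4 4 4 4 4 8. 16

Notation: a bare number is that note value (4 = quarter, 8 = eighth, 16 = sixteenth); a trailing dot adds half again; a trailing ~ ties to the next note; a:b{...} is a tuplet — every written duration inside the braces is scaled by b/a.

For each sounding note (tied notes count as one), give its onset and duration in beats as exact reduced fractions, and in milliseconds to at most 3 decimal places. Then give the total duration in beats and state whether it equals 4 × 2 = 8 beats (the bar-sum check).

1) 0.0ms=0b +1058.824ms=3/2b
2) 1058.824ms=3/2b +352.941ms=1/2b
3) 1411.765ms=2b +705.882ms=1b
4) 2117.647ms=3b +705.882ms=1b
5) 2823.529ms=4b +705.882ms=1b
6) 3529.412ms=5b +705.882ms=1b
7) 4235.294ms=6b +705.882ms=1b
8) 4941.176ms=7b +529.412ms=3/4b
9) 5470.588ms=31/4b +176.471ms=1/4b
Σ=8b of 8 (85bpm 2/4) — PASS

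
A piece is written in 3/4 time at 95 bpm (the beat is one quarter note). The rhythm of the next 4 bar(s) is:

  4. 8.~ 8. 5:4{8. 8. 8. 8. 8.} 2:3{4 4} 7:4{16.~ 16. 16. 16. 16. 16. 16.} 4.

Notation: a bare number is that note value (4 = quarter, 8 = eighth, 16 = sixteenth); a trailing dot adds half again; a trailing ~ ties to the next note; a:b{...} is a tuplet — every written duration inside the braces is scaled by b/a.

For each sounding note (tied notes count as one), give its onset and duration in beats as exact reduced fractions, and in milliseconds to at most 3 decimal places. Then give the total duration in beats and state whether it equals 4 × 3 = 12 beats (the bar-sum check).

1) 0.0ms=0b +947.368ms=3/2b
2) 947.368ms=3/2b +947.368ms=3/2b
3) 1894.737ms=3b +378.947ms=3/5b
4) 2273.684ms=18/5b +378.947ms=3/5b
5) 2652.632ms=21/5b +378.947ms=3/5b
6) 3031.579ms=24/5b +378.947ms=3/5b
7) 3410.526ms=27/5b +378.947ms=3/5b
8) 3789.474ms=6b +947.368ms=3/2b
9) 4736.842ms=15/2b +947.368ms=3/2b
10) 5684.211ms=9b +270.677ms=3/7b
11) 5954.887ms=66/7b +135.338ms=3/14b
12) 6090.226ms=135/14b +135.338ms=3/14b
13) 6225.564ms=69/7b +135.338ms=3/14b
14) 6360.902ms=141/14b +135.338ms=3/14b
15) 6496.241ms=72/7b +135.338ms=3/14b
16) 6631.579ms=21/2b +947.368ms=3/2b
Σ=12b of 12 (95bpm 3/4) — PASS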